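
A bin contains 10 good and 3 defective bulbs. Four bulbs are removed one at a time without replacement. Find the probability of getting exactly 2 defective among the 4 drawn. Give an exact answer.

One ordering (defective drawn first) has probability 3/13 × 2/12 × 10/11 × 9/10 = 540/17160 = 9/286.
There are C(4,2) = 6 such orderings, each equally likely, so P = 6 × 9/286 = 27/143.

27/143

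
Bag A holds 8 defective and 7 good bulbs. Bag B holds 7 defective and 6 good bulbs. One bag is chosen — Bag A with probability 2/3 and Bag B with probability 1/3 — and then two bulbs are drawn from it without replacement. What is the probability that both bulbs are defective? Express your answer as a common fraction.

From Bag A: P(both defective) = (8/15)(7/14) = 4/15.
From Bag B: P(both defective) = (7/13)(6/12) = 7/26.
Total probability = (2/3)(4/15) + (1/3)(7/26) = 313/1170.

313/1170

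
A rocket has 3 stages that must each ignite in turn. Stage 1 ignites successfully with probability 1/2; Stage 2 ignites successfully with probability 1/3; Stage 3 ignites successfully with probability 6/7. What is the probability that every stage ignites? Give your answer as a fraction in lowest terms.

1/7

The events are sequential, so multiply the conditional probabilities:
P = 1/2 × 1/3 × 6/7 = 6/42 = 1/7.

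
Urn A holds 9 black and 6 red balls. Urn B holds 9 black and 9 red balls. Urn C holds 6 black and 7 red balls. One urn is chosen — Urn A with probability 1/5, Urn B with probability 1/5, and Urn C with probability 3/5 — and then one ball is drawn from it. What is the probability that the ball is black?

323/650

From Urn A: P(black) = 9/15.
From Urn B: P(black) = 9/18.
From Urn C: P(black) = 6/13.
Total probability = (1/5)(9/15) + (1/5)(9/18) + (3/5)(6/13) = 323/650.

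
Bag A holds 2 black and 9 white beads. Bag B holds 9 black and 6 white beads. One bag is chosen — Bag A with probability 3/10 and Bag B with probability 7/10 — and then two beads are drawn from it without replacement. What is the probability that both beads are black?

27/110

From Bag A: P(both black) = (2/11)(1/10) = 1/55.
From Bag B: P(both black) = (9/15)(8/14) = 12/35.
Total probability = (3/10)(1/55) + (7/10)(12/35) = 27/110.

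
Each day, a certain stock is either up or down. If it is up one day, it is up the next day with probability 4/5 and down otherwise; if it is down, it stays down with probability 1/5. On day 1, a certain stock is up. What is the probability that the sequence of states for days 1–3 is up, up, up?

16/25

Day 1 is given. For each transition, use the conditional probability from the current state:
P(up | up) = 4/5; P(up | up) = 4/5.
P = 4/5 × 4/5 = 16/25.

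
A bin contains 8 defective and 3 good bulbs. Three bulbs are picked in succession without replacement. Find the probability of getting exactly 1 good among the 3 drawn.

28/55

One ordering (good drawn first) has probability 3/11 × 8/10 × 7/9 = 168/990 = 28/165.
There are C(3,1) = 3 such orderings, each equally likely, so P = 3 × 28/165 = 28/55.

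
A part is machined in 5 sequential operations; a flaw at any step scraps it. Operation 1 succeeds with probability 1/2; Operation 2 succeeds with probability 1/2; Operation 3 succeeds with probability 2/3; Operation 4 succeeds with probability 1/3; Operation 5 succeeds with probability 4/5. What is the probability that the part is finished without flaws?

2/45

Multiplying along the chain,
P = 1/2 × 1/2 × 2/3 × 1/3 × 4/5 = 8/180 = 2/45.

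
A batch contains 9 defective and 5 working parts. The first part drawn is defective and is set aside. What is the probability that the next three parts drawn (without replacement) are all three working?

After the first draw, 5 of the remaining 13 parts are working.
P = 5/13 × 4/12 × 3/11 = 60/1716 = 5/143.

5/143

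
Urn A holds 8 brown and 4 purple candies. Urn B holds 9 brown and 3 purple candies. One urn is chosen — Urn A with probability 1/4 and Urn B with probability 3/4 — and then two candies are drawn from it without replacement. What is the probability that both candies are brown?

17/33

From Urn A: P(both brown) = (8/12)(7/11) = 14/33.
From Urn B: P(both brown) = (9/12)(8/11) = 6/11.
Total probability = (1/4)(14/33) + (3/4)(6/11) = 17/33.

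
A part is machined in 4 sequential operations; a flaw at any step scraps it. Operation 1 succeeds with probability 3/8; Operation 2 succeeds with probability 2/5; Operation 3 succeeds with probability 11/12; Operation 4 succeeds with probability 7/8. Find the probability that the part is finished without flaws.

77/640

Multiplying along the chain,
P = 3/8 × 2/5 × 11/12 × 7/8 = 462/3840 = 77/640.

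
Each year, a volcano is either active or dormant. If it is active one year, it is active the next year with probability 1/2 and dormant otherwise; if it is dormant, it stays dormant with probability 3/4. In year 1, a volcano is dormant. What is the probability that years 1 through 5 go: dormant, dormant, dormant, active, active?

9/128

Year 1 is given. For each transition, use the conditional probability from the current state:
P(dormant | dormant) = 3/4; P(dormant | dormant) = 3/4; P(active | dormant) = 1/4; P(active | active) = 1/2.
P = 3/4 × 3/4 × 1/4 × 1/2 = 9/128.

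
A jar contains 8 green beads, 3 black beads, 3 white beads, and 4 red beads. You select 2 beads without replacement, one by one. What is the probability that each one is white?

P(all white) = 3/18 × 2/17 = 6/306 = 1/51.

1/51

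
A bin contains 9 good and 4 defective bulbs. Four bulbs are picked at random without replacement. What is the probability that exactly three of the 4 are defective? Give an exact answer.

36/715

One ordering (defective drawn first) has probability 4/13 × 3/12 × 2/11 × 9/10 = 216/17160 = 9/715.
There are C(4,3) = 4 such orderings, each equally likely, so P = 4 × 9/715 = 36/715.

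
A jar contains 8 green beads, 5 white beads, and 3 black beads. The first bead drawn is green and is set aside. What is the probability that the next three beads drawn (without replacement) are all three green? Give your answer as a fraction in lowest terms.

1/13

After the first draw, 7 of the remaining 15 beads are green.
P = 7/15 × 6/14 × 5/13 = 210/2730 = 1/13.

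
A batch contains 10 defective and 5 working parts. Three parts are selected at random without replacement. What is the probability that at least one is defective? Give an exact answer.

89/91

P(no defective) = 5/15 × 4/14 × 3/13 = 60/2730 = 2/91.
P(at least one) = 1 − 2/91 = 89/91.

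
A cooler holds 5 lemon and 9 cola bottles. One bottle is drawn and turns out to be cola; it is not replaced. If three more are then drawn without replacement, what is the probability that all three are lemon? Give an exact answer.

5/143

After the first draw, 5 of the remaining 13 bottles are lemon.
P = 5/13 × 4/12 × 3/11 = 60/1716 = 5/143.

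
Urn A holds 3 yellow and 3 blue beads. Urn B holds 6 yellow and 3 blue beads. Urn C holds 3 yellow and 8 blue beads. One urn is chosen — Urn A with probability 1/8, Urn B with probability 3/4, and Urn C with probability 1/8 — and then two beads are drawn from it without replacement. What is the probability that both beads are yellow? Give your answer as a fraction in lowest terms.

From Urn A: P(both yellow) = (3/6)(2/5) = 1/5.
From Urn B: P(both yellow) = (6/9)(5/8) = 5/12.
From Urn C: P(both yellow) = (3/11)(2/10) = 3/55.
Total probability = (1/8)(1/5) + (3/4)(5/12) + (1/8)(3/55) = 303/880.

303/880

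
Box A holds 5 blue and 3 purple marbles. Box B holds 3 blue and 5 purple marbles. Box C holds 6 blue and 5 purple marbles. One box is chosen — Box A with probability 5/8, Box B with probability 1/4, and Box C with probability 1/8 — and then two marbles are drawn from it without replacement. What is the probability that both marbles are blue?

25/88

From Box A: P(both blue) = (5/8)(4/7) = 5/14.
From Box B: P(both blue) = (3/8)(2/7) = 3/28.
From Box C: P(both blue) = (6/11)(5/10) = 3/11.
Total probability = (5/8)(5/14) + (1/4)(3/28) + (1/8)(3/11) = 25/88.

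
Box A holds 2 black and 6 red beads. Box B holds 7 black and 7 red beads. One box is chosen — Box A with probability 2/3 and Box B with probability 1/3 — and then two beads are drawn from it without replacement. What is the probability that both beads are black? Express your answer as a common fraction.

From Box A: P(both black) = (2/8)(1/7) = 1/28.
From Box B: P(both black) = (7/14)(6/13) = 3/13.
Total probability = (2/3)(1/28) + (1/3)(3/13) = 55/546.

55/546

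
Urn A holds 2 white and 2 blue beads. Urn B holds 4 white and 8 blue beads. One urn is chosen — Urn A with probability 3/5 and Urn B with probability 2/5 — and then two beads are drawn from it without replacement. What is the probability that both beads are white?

3/22

From Urn A: P(both white) = (2/4)(1/3) = 1/6.
From Urn B: P(both white) = (4/12)(3/11) = 1/11.
Total probability = (3/5)(1/6) + (2/5)(1/11) = 3/22.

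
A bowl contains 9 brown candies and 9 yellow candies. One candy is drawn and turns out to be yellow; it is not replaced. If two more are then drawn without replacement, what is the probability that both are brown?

9/34

With the first candy removed, 9 brown remain out of 17.
P = 9/17 × 8/16 = 72/272 = 9/34.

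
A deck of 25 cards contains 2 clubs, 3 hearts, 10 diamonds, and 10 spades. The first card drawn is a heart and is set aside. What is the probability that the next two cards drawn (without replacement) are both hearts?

1/276

With the first card removed, 2 hearts remain out of 24.
P = 2/24 × 1/23 = 2/552 = 1/276.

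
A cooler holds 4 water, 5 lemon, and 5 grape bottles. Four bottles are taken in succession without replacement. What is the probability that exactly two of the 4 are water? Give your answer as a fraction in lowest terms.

270/1001

One ordering (water drawn first) has probability 4/14 × 3/13 × 10/12 × 9/11 = 1080/24024 = 45/1001.
There are C(4,2) = 6 such orderings, each equally likely, so P = 6 × 45/1001 = 270/1001.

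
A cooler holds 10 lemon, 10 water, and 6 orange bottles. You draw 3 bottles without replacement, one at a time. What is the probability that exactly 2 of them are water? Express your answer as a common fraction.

18/65

One ordering (water drawn first) has probability 10/26 × 9/25 × 16/24 = 1440/15600 = 6/65.
There are C(3,2) = 3 such orderings, each equally likely, so P = 3 × 6/65 = 18/65.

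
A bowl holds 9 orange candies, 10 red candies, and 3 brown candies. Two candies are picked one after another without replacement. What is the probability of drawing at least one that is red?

5/7

P(no red) = 12/22 × 11/21 = 132/462 = 2/7.
P(at least one) = 1 − 2/7 = 5/7.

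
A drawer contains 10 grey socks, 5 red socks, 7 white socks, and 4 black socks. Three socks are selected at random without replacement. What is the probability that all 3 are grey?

3/65

P(all grey) = 10/26 × 9/25 × 8/24 = 720/15600 = 3/65.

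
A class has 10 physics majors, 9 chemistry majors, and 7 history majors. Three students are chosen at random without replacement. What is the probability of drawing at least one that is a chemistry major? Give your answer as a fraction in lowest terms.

48/65

P(no chemistry majors) = 17/26 × 16/25 × 15/24 = 4080/15600 = 17/65.
P(at least one) = 1 − 17/65 = 48/65.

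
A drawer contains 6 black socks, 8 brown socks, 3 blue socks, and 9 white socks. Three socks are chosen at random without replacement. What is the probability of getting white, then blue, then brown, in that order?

9/650

Each draw changes the counts, so multiply the conditional probabilities along the sequence:
P = 9/26 × 3/25 × 8/24 = 216/15600 = 9/650.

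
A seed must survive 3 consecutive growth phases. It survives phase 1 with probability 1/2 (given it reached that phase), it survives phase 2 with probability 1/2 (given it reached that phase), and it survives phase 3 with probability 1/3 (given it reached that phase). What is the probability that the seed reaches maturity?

The events are sequential, so multiply the conditional probabilities:
P = 1/2 × 1/2 × 1/3 = 1/12.

1/12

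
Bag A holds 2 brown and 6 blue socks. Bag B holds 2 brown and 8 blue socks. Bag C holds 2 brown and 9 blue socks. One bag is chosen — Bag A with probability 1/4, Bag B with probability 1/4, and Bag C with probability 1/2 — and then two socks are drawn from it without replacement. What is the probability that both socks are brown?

1307/55440

From Bag A: P(both brown) = (2/8)(1/7) = 1/28.
From Bag B: P(both brown) = (2/10)(1/9) = 1/45.
From Bag C: P(both brown) = (2/11)(1/10) = 1/55.
Total probability = (1/4)(1/28) + (1/4)(1/45) + (1/2)(1/55) = 1307/55440.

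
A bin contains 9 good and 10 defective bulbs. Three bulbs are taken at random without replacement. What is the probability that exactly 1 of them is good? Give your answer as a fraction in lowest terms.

135/323

One ordering (good drawn first) has probability 9/19 × 10/18 × 9/17 = 810/5814 = 45/323.
There are C(3,1) = 3 such orderings, each equally likely, so P = 3 × 45/323 = 135/323.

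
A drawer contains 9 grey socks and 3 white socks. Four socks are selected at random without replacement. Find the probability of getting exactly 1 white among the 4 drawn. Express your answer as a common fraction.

28/55

One ordering (white drawn first) has probability 3/12 × 9/11 × 8/10 × 7/9 = 1512/11880 = 7/55.
There are C(4,1) = 4 such orderings, each equally likely, so P = 4 × 7/55 = 28/55.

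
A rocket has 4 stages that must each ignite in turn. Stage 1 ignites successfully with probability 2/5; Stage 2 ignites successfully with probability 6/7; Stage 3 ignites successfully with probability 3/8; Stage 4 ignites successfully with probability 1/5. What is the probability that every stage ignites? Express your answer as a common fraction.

9/350

Multiplying along the chain,
P = 2/5 × 6/7 × 3/8 × 1/5 = 36/1400 = 9/350.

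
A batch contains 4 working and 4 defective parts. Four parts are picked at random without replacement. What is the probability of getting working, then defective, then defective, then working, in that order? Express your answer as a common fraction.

Each draw changes the counts, so multiply the conditional probabilities along the sequence:
P = 4/8 × 4/7 × 3/6 × 3/5 = 144/1680 = 3/35.

3/35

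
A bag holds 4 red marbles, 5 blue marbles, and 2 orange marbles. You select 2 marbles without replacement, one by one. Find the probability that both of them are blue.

2/11

P(all blue) = 5/11 × 4/10 = 20/110 = 2/11.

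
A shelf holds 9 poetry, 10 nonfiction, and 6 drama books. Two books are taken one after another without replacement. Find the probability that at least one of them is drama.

43/100

P(no drama) = 19/25 × 18/24 = 342/600 = 57/100.
P(at least one) = 1 − 57/100 = 43/100.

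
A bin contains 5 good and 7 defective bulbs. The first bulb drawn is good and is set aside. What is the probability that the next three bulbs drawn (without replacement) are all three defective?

7/33

After the first draw, 7 of the remaining 11 bulbs are defective.
P = 7/11 × 6/10 × 5/9 = 210/990 = 7/33.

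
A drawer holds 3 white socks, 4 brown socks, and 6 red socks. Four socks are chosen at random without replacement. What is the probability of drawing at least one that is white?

P(no white) = 10/13 × 9/12 × 8/11 × 7/10 = 5040/17160 = 42/143.
P(at least one) = 1 − 42/143 = 101/143.

101/143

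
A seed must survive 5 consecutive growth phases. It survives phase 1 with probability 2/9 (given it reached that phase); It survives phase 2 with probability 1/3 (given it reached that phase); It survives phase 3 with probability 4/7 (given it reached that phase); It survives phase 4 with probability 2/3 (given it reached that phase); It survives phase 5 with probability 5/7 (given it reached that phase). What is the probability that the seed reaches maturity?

80/3969

The events are sequential, so multiply the conditional probabilities:
P = 2/9 × 1/3 × 4/7 × 2/3 × 5/7 = 80/3969.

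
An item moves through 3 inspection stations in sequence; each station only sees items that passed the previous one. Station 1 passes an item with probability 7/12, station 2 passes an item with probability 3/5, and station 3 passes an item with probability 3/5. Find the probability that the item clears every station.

21/100

Each stage is reached only if all earlier stages succeed, so
P = 7/12 × 3/5 × 3/5 = 63/300 = 21/100.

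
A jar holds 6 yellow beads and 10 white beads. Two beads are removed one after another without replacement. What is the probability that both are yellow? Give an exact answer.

1/8

P(every draw is yellow) = 6/16 × 5/15 = 30/240 = 1/8.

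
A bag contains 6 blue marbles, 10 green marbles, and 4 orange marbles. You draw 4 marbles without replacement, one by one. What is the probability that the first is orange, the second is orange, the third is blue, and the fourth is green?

2/323

Chain rule:
P = 4/20 × 3/19 × 6/18 × 10/17 = 720/116280 = 2/323.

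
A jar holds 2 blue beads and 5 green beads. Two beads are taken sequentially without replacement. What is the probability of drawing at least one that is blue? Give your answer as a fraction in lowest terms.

11/21

P(no blue) = 5/7 × 4/6 = 20/42 = 10/21.
P(at least one) = 1 − 10/21 = 11/21.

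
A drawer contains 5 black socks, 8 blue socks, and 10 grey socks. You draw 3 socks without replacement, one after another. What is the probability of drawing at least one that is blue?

P(no blue) = 15/23 × 14/22 × 13/21 = 2730/10626 = 65/253.
P(at least one) = 1 − 65/253 = 188/253.

188/253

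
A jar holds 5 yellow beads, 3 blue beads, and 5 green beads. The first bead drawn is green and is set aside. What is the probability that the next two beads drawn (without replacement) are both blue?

With the first bead removed, 3 blue remain out of 12.
P = 3/12 × 2/11 = 6/132 = 1/22.

1/22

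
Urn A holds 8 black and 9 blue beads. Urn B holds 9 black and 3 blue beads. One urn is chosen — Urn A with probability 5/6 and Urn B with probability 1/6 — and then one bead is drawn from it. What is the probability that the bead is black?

From Urn A: P(black) = 8/17.
From Urn B: P(black) = 9/12.
Total probability = (5/6)(8/17) + (1/6)(9/12) = 211/408.

211/408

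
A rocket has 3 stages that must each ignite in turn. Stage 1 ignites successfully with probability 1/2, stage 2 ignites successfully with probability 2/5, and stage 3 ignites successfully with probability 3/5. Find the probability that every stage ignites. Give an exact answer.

3/25

Multiplying along the chain,
P = 1/2 × 2/5 × 3/5 = 6/50 = 3/25.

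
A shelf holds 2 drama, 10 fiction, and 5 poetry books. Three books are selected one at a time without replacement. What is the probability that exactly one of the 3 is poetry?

One ordering (poetry drawn first) has probability 5/17 × 12/16 × 11/15 = 660/4080 = 11/68.
There are C(3,1) = 3 such orderings, each equally likely, so P = 3 × 11/68 = 33/68.

33/68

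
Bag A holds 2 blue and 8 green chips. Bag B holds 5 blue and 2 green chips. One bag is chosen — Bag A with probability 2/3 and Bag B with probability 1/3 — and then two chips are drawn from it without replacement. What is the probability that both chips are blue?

164/945

From Bag A: P(both blue) = (2/10)(1/9) = 1/45.
From Bag B: P(both blue) = (5/7)(4/6) = 10/21.
Total probability = (2/3)(1/45) + (1/3)(10/21) = 164/945.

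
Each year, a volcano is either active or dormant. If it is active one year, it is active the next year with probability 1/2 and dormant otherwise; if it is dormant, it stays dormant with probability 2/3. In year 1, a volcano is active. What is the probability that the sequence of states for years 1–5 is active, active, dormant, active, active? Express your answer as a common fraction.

1/24

Year 1 is given. For each transition, use the conditional probability from the current state:
P(active | active) = 1/2; P(dormant | active) = 1/2; P(active | dormant) = 1/3; P(active | active) = 1/2.
P = 1/2 × 1/2 × 1/3 × 1/2 = 1/24.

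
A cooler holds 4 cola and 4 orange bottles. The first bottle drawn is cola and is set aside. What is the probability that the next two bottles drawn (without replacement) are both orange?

2/7

With the first bottle removed, 4 orange remain out of 7.
P = 4/7 × 3/6 = 12/42 = 2/7.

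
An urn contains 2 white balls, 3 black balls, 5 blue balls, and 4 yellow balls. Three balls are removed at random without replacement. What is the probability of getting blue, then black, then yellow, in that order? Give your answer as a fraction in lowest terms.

Multiply the probability of each draw given the previous ones:
P = 5/14 × 3/13 × 4/12 = 60/2184 = 5/182.

5/182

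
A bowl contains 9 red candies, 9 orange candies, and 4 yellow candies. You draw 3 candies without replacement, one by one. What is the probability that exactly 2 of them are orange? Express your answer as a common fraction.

One ordering (orange drawn first) has probability 9/22 × 8/21 × 13/20 = 936/9240 = 39/385.
There are C(3,2) = 3 such orderings, each equally likely, so P = 3 × 39/385 = 117/385.

117/385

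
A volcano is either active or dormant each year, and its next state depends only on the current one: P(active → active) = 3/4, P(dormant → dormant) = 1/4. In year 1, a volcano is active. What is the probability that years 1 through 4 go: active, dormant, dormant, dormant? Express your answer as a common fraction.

1/64

Year 1 is given. For each transition, use the conditional probability from the current state:
P(dormant | active) = 1/4; P(dormant | dormant) = 1/4; P(dormant | dormant) = 1/4.
P = 1/4 × 1/4 × 1/4 = 1/64.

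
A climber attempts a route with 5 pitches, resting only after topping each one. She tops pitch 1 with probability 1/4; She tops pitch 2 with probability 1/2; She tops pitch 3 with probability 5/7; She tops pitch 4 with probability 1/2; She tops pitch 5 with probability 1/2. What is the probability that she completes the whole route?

5/224

Multiplying along the chain,
P = 1/4 × 1/2 × 5/7 × 1/2 × 1/2 = 5/224.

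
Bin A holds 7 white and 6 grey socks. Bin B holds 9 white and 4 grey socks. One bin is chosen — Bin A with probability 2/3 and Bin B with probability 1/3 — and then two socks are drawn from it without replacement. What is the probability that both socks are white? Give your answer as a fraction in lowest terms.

1/3

From Bin A: P(both white) = (7/13)(6/12) = 7/26.
From Bin B: P(both white) = (9/13)(8/12) = 6/13.
Total probability = (2/3)(7/26) + (1/3)(6/13) = 1/3.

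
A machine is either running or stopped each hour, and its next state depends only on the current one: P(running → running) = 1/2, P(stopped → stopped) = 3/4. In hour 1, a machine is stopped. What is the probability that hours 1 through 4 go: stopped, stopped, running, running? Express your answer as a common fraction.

3/32

Hour 1 is given. For each transition, use the conditional probability from the current state:
P(stopped | stopped) = 3/4; P(running | stopped) = 1/4; P(running | running) = 1/2.
P = 3/4 × 1/4 × 1/2 = 3/32.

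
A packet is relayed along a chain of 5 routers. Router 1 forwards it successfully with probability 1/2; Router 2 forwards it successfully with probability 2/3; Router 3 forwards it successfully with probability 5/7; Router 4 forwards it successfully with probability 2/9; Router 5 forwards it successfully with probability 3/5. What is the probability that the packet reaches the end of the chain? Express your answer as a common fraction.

The events are sequential, so multiply the conditional probabilities:
P = 1/2 × 2/3 × 5/7 × 2/9 × 3/5 = 60/1890 = 2/63.

2/63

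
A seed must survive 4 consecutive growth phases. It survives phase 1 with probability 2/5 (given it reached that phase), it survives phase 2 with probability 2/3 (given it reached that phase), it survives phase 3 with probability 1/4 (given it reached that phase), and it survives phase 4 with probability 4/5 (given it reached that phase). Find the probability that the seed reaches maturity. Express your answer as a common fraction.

4/75

Each stage is reached only if all earlier stages succeed, so
P = 2/5 × 2/3 × 1/4 × 4/5 = 16/300 = 4/75.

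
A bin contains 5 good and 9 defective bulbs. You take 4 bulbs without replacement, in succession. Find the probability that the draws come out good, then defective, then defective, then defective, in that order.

Multiply the probability of each draw given the previous ones:
P = 5/14 × 9/13 × 8/12 × 7/11 = 2520/24024 = 15/143.

15/143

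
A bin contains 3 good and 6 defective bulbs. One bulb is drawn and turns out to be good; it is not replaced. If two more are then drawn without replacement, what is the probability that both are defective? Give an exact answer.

15/28

With the first bulb removed, 6 defective remain out of 8.
P = 6/8 × 5/7 = 30/56 = 15/28.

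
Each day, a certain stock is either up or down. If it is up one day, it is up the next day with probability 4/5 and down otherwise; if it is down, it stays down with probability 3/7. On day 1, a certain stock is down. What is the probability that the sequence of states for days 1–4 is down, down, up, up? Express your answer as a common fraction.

Day 1 is given. For each transition, use the conditional probability from the current state:
P(down | down) = 3/7; P(up | down) = 4/7; P(up | up) = 4/5.
P = 3/7 × 4/7 × 4/5 = 48/245.

48/245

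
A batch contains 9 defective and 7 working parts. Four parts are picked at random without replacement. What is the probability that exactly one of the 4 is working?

One ordering (working drawn first) has probability 7/16 × 9/15 × 8/14 × 7/13 = 3528/43680 = 21/260.
There are C(4,1) = 4 such orderings, each equally likely, so P = 4 × 21/260 = 21/65.

21/65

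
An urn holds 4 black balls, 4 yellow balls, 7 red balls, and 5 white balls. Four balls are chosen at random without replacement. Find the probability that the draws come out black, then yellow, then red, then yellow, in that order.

14/4845

Chain rule:
P = 4/20 × 4/19 × 7/18 × 3/17 = 336/116280 = 14/4845.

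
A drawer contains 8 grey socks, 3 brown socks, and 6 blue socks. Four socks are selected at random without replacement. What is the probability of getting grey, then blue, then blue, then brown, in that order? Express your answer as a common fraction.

3/238

Each draw changes the counts, so multiply the conditional probabilities along the sequence:
P = 8/17 × 6/16 × 5/15 × 3/14 = 720/57120 = 3/238.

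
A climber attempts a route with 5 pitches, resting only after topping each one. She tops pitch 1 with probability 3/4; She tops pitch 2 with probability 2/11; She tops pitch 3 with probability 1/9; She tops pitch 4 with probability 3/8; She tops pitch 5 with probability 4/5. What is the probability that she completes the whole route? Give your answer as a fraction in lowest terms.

1/220

The events are sequential, so multiply the conditional probabilities:
P = 3/4 × 2/11 × 1/9 × 3/8 × 4/5 = 72/15840 = 1/220.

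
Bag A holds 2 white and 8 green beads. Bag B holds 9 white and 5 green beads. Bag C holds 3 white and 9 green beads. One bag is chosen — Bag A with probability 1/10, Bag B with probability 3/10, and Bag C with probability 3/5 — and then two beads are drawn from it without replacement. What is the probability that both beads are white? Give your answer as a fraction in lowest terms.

33373/225225

From Bag A: P(both white) = (2/10)(1/9) = 1/45.
From Bag B: P(both white) = (9/14)(8/13) = 36/91.
From Bag C: P(both white) = (3/12)(2/11) = 1/22.
Total probability = (1/10)(1/45) + (3/10)(36/91) + (3/5)(1/22) = 33373/225225.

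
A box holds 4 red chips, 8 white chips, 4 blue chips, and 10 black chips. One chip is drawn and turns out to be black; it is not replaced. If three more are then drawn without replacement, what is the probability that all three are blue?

1/575

After the first draw, 4 of the remaining 25 chips are blue.
P = 4/25 × 3/24 × 2/23 = 24/13800 = 1/575.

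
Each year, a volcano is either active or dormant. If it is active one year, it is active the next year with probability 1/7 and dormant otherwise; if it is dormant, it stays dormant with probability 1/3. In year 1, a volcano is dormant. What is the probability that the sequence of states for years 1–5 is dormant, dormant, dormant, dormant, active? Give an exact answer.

Year 1 is given. For each transition, use the conditional probability from the current state:
P(dormant | dormant) = 1/3; P(dormant | dormant) = 1/3; P(dormant | dormant) = 1/3; P(active | dormant) = 2/3.
P = 1/3 × 1/3 × 1/3 × 2/3 = 2/81.

2/81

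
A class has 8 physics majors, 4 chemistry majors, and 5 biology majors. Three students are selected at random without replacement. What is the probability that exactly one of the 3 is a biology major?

33/68

One ordering (a biology major drawn first) has probability 5/17 × 12/16 × 11/15 = 660/4080 = 11/68.
There are C(3,1) = 3 such orderings, each equally likely, so P = 3 × 11/68 = 33/68.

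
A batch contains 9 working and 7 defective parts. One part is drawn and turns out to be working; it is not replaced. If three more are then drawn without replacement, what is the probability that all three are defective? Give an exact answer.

1/13

After the first draw, 7 of the remaining 15 parts are defective.
P = 7/15 × 6/14 × 5/13 = 210/2730 = 1/13.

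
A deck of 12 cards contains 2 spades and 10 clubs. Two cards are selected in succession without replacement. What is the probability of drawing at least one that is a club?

P(no clubs) = 2/12 × 1/11 = 2/132 = 1/66.
P(at least one) = 1 − 1/66 = 65/66.

65/66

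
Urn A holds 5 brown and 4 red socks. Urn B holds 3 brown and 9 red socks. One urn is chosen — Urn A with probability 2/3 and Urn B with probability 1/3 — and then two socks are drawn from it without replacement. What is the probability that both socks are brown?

From Urn A: P(both brown) = (5/9)(4/8) = 5/18.
From Urn B: P(both brown) = (3/12)(2/11) = 1/22.
Total probability = (2/3)(5/18) + (1/3)(1/22) = 119/594.

119/594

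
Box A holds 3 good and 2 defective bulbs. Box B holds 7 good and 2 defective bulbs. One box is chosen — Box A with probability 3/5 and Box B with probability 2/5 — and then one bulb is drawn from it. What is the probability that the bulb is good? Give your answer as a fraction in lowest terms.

From Box A: P(good) = 3/5.
From Box B: P(good) = 7/9.
Total probability = (3/5)(3/5) + (2/5)(7/9) = 151/225.

151/225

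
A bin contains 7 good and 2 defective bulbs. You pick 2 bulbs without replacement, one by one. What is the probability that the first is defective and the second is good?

7/36

Each draw changes the counts, so multiply the conditional probabilities along the sequence:
P = 2/9 × 7/8 = 14/72 = 7/36.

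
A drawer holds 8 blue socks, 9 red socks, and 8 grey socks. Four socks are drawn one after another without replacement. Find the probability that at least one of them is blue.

P(no blue) = 17/25 × 16/24 × 15/23 × 14/22 = 57120/303600 = 238/1265.
P(at least one) = 1 − 238/1265 = 1027/1265.

1027/1265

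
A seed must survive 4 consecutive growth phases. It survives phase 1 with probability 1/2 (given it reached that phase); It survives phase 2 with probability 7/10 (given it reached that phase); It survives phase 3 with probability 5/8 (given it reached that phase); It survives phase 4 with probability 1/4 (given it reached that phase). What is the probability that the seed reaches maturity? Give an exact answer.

7/128

Multiplying along the chain,
P = 1/2 × 7/10 × 5/8 × 1/4 = 35/640 = 7/128.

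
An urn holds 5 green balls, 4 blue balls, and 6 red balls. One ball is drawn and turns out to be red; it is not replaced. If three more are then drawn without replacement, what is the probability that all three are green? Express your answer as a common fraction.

After the first draw, 5 of the remaining 14 balls are green.
P = 5/14 × 4/13 × 3/12 = 60/2184 = 5/182.

5/182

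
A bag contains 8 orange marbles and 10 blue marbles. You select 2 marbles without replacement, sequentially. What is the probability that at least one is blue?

125/153

P(no blue) = 8/18 × 7/17 = 56/306 = 28/153.
P(at least one) = 1 − 28/153 = 125/153.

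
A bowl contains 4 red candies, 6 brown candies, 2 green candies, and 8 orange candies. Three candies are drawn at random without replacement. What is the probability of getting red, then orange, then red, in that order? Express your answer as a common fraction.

Each draw changes the counts, so multiply the conditional probabilities along the sequence:
P = 4/20 × 8/19 × 3/18 = 96/6840 = 4/285.

4/285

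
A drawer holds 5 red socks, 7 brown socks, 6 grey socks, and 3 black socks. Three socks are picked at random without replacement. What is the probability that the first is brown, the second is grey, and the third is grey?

Each draw changes the counts, so multiply the conditional probabilities along the sequence:
P = 7/21 × 6/20 × 5/19 = 210/7980 = 1/38.

1/38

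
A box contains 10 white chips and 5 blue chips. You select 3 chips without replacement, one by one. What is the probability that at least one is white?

P(no white) = 5/15 × 4/14 × 3/13 = 60/2730 = 2/91.
P(at least one) = 1 − 2/91 = 89/91.

89/91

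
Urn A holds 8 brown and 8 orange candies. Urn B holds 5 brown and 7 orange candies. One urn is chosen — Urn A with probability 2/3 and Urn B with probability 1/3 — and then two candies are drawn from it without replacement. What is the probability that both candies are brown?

34/165

From Urn A: P(both brown) = (8/16)(7/15) = 7/30.
From Urn B: P(both brown) = (5/12)(4/11) = 5/33.
Total probability = (2/3)(7/30) + (1/3)(5/33) = 34/165.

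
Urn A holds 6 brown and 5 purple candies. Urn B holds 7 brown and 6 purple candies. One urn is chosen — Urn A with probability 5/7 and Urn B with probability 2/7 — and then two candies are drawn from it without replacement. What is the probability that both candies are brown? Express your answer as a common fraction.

From Urn A: P(both brown) = (6/11)(5/10) = 3/11.
From Urn B: P(both brown) = (7/13)(6/12) = 7/26.
Total probability = (5/7)(3/11) + (2/7)(7/26) = 272/1001.

272/1001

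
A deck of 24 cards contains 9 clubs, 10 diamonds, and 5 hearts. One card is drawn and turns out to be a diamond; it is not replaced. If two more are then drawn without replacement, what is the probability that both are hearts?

10/253

After the first draw, 5 of the remaining 23 cards are hearts.
P = 5/23 × 4/22 = 20/506 = 10/253.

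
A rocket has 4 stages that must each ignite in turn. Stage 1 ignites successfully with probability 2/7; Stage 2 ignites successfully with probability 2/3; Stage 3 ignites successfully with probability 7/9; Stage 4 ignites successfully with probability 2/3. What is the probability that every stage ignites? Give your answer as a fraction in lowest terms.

Each stage is reached only if all earlier stages succeed, so
P = 2/7 × 2/3 × 7/9 × 2/3 = 56/567 = 8/81.

8/81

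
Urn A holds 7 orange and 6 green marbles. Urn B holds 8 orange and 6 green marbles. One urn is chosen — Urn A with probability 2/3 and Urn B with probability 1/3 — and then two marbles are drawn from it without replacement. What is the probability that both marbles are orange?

11/39

From Urn A: P(both orange) = (7/13)(6/12) = 7/26.
From Urn B: P(both orange) = (8/14)(7/13) = 4/13.
Total probability = (2/3)(7/26) + (1/3)(4/13) = 11/39.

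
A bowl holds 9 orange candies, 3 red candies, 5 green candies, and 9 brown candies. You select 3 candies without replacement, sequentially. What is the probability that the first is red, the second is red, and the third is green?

1/520

Multiply the probability of each draw given the previous ones:
P = 3/26 × 2/25 × 5/24 = 30/15600 = 1/520.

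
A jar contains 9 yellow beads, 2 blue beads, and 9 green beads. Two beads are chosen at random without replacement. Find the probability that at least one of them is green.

27/38

P(no green) = 11/20 × 10/19 = 110/380 = 11/38.
P(at least one) = 1 − 11/38 = 27/38.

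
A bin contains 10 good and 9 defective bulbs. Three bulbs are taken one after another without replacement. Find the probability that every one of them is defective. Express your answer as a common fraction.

P = 9/19 × 8/18 × 7/17 = 504/5814 = 28/323.

28/323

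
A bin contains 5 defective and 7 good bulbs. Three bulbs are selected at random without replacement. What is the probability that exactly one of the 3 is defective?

One ordering (defective drawn first) has probability 5/12 × 7/11 × 6/10 = 210/1320 = 7/44.
There are C(3,1) = 3 such orderings, each equally likely, so P = 3 × 7/44 = 21/44.

21/44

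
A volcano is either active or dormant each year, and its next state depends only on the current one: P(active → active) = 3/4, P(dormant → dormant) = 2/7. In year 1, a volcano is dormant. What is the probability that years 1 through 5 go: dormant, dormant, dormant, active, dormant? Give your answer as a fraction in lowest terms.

Year 1 is given. For each transition, use the conditional probability from the current state:
P(dormant | dormant) = 2/7; P(dormant | dormant) = 2/7; P(active | dormant) = 5/7; P(dormant | active) = 1/4.
P = 2/7 × 2/7 × 5/7 × 1/4 = 20/1372 = 5/343.

5/343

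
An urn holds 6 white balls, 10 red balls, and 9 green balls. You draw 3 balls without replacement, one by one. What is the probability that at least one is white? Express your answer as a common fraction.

P(no white) = 19/25 × 18/24 × 17/23 = 5814/13800 = 969/2300.
P(at least one) = 1 − 969/2300 = 1331/2300.

1331/2300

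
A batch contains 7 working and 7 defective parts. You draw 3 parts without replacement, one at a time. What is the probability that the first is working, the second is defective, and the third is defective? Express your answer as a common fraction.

Each draw changes the counts, so multiply the conditional probabilities along the sequence:
P = 7/14 × 7/13 × 6/12 = 294/2184 = 7/52.

7/52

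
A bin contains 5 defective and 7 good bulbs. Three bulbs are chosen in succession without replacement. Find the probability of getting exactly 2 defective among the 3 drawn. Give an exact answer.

One ordering (defective drawn first) has probability 5/12 × 4/11 × 7/10 = 140/1320 = 7/66.
There are C(3,2) = 3 such orderings, each equally likely, so P = 3 × 7/66 = 7/22.

7/22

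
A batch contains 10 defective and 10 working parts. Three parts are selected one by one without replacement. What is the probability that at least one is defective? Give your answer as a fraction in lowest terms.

P(no defective) = 10/20 × 9/19 × 8/18 = 720/6840 = 2/19.
P(at least one) = 1 − 2/19 = 17/19.

17/19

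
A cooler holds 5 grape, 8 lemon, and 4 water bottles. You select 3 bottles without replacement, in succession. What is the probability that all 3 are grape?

P(all grape) = 5/17 × 4/16 × 3/15 = 60/4080 = 1/68.

1/68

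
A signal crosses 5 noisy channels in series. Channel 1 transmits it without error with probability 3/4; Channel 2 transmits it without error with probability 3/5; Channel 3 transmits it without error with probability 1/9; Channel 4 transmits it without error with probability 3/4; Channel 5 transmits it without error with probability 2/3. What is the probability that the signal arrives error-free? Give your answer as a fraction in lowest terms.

1/40

Each stage is reached only if all earlier stages succeed, so
P = 3/4 × 3/5 × 1/9 × 3/4 × 2/3 = 54/2160 = 1/40.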